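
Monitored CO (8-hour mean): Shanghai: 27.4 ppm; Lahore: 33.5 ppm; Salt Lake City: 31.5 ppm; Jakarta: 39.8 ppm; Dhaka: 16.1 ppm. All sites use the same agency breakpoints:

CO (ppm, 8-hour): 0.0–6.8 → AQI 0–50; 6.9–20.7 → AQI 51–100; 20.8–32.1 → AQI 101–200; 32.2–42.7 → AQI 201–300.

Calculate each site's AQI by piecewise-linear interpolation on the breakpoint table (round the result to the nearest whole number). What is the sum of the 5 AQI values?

Shanghai: row 20.8–32.1 (AQI 101–200). (200−101)·(27.4−20.8)/(32.1−20.8) + 101 = 99·6.6/11.3 + 101 ≈ 158.82 → 159.
Lahore: 33.5 lies in 32.2–42.7, so I_lo=201, I_hi=300, C_lo=32.2, C_hi=42.7.
(300−201)/(42.7−32.2) × (33.5−32.2) + 201 = 99/10.5 × 1.3 + 201 ≈ 213.26 → 213.
Salt Lake City: 31.5 lies in 20.8–32.1, so I_lo=101, I_hi=200, C_lo=20.8, C_hi=32.1.
(200−101)/(32.1−20.8) × (31.5−20.8) + 101 = 99/11.3 × 10.7 + 101 ≈ 194.74 → 195.
Jakarta: row 32.2–42.7 (AQI 201–300). (300−201)·(39.8−32.2)/(42.7−32.2) + 201 = 99·7.6/10.5 + 201 ≈ 272.66 → 273.
Dhaka 16.1: bracket 6.9–20.7 → index 51–100; slope 49/13.8, offset 9.2.
AQI = 51 + 49/13.8·9.2 ≈ 83.67 ⇒ 84.
AQIs: Shanghai=159, Lahore=213, Salt Lake City=195, Jakarta=273, Dhaka=84. Sum = 159 + 213 + 195 + 273 + 84 = 924.

924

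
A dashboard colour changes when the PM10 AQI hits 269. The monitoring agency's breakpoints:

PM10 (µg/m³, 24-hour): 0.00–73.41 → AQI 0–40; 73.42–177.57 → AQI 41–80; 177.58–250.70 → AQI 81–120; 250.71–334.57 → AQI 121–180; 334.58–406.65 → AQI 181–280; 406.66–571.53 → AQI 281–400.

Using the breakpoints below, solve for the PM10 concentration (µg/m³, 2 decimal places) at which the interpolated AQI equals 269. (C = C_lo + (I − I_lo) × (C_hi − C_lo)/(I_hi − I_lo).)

AQI 269 lies in the 181–280 band, which corresponds to 334.58–406.65 µg/m³.
C = 334.58 + (269−181)×(406.65−334.58)/(280−181) = 334.58 + 88×72.07/99 ≈ 398.6422 µg/m³ → 398.64 µg/m³ to 2 dp.

398.64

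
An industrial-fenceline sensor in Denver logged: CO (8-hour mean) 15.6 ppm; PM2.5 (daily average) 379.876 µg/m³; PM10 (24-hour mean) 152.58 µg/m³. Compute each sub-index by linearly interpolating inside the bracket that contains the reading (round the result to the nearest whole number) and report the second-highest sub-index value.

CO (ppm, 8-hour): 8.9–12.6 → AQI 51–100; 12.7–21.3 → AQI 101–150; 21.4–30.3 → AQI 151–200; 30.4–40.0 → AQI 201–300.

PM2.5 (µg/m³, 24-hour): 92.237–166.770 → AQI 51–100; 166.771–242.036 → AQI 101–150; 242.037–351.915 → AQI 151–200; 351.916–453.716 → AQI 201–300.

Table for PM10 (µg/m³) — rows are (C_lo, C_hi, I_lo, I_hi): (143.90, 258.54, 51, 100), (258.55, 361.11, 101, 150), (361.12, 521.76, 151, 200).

CO: 15.6 lies in 12.7–21.3, so I_lo=101, I_hi=150, C_lo=12.7, C_hi=21.3.
(150−101)/(21.3−12.7) × (15.6−12.7) + 101 = 49/8.6 × 2.9 + 101 ≈ 117.52 → 118.
PM2.5: row 351.916–453.716 (AQI 201–300). (300−201)·(379.876−351.916)/(453.716−351.916) + 201 = 99·27.960/101.800 + 201 ≈ 228.19 → 228.
PM10: 152.58 ∈ [143.90, 258.54] ↔ index [51, 100].
51 + (152.58−143.90)·(100−51)/(258.54−143.90) = 51 + 8.68·49/114.64 ≈ 54.71, so AQI = 55.
Sub-indices: CO→118, PM2.5→228, PM10→55. Ranked high→low: 228, 118, 55. Second-highest sub-index = 118.

118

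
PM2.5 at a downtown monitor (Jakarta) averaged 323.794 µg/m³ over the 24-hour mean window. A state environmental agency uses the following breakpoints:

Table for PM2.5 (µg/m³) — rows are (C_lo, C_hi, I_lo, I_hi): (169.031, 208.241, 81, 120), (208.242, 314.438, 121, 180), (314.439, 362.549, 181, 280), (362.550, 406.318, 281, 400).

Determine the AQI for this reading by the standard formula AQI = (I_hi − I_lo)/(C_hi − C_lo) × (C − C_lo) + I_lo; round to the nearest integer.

200

PM2.5: row 314.439–362.549 (AQI 181–280). (280−181)·(323.794−314.439)/(362.549−314.439) + 181 = 99·9.355/48.110 + 181 ≈ 200.25 → 200.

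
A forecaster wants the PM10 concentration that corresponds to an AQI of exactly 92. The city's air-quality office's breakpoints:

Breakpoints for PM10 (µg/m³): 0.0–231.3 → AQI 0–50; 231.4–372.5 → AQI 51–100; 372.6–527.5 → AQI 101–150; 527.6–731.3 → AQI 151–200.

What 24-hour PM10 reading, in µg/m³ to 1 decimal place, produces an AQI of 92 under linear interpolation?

AQI 92 lies in the 51–100 band, which corresponds to 231.4–372.5 µg/m³.
C = 231.4 + (92−51)×(372.5−231.4)/(100−51) = 231.4 + 41×141.1/49 ≈ 349.463 µg/m³ → 349.5 µg/m³ to 1 dp.

349.5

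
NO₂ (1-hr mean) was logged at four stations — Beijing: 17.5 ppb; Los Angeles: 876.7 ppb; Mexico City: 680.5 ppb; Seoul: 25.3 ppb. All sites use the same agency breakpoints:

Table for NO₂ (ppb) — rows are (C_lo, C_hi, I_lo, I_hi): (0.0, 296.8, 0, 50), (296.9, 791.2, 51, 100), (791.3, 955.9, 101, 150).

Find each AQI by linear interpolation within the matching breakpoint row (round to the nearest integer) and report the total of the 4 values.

222

Beijing 17.5: bracket 0.0–296.8 → index 0–50; slope 50/296.8, offset 17.5.
AQI = 0 + 50/296.8·17.5 ≈ 2.95 ⇒ 3.
Los Angeles: row 791.3–955.9 (AQI 101–150). (150−101)·(876.7−791.3)/(955.9−791.3) + 101 = 49·85.4/164.6 + 101 ≈ 126.42 → 126.
Mexico City 680.5: bracket 296.9–791.2 → index 51–100; slope 49/494.3, offset 383.6.
AQI = 51 + 49/494.3·383.6 ≈ 89.03 ⇒ 89.
Seoul: 25.3 ∈ [0.0, 296.8] ↔ index [0, 50].
0 + (25.3−0.0)·(50−0)/(296.8−0.0) = 0 + 25.3·50/296.8 ≈ 4.26, so AQI = 4.
AQIs: Beijing=3, Los Angeles=126, Mexico City=89, Seoul=4. Sum = 3 + 126 + 89 + 4 = 222.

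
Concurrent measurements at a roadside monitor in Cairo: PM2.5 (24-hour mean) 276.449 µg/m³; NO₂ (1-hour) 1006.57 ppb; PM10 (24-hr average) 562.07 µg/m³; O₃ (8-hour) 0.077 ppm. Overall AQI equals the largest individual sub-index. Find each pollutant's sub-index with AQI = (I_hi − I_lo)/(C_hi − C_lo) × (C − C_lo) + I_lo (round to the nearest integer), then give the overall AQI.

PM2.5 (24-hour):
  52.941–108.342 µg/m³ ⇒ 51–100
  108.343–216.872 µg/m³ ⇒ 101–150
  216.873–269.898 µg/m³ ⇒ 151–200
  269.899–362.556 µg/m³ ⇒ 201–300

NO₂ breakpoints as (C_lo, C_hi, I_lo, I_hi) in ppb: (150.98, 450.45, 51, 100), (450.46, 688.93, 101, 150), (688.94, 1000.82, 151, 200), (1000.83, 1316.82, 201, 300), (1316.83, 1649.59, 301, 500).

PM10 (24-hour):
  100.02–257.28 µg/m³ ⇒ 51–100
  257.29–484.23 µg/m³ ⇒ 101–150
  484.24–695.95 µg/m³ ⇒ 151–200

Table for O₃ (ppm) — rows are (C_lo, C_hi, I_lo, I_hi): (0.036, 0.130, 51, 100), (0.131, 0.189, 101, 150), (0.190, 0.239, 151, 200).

208

PM2.5: row 269.899–362.556 (AQI 201–300). (300−201)·(276.449−269.899)/(362.556−269.899) + 201 = 99·6.550/92.657 + 201 ≈ 208.00 → 208.
NO₂ 1006.57: bracket 1000.83–1316.82 → index 201–300; slope 99/315.99, offset 5.74.
AQI = 201 + 99/315.99·5.74 ≈ 202.80 ⇒ 203.
PM10 562.07: bracket 484.24–695.95 → index 151–200; slope 49/211.71, offset 77.83.
AQI = 151 + 49/211.71·77.83 ≈ 169.01 ⇒ 169.
O₃: row 0.036–0.130 (AQI 51–100). (100−51)·(0.077−0.036)/(0.130−0.036) + 51 = 49·0.041/0.094 + 51 ≈ 72.37 → 72.
Sub-indices: PM2.5→208, NO₂→203, PM10→169, O₃→72. Overall AQI = max = 208; dominant pollutant is PM2.5.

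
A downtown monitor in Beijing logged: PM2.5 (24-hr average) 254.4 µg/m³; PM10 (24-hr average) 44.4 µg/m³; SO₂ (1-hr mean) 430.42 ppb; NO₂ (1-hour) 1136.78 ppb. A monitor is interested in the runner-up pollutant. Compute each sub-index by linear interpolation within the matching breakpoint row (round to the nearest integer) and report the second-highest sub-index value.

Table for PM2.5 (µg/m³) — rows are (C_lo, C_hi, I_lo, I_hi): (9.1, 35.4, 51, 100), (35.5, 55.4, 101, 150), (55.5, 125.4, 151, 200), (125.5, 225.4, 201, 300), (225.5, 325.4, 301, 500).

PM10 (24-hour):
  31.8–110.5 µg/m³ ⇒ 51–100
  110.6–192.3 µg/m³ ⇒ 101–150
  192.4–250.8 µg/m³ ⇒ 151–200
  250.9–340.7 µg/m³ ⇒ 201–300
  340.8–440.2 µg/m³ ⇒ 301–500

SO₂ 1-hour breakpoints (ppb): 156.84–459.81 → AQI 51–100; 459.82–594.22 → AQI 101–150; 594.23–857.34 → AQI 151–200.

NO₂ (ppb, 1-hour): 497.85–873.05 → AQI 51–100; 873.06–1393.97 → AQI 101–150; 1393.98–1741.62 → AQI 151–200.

126

PM2.5: row 225.5–325.4 (AQI 301–500). (500−301)·(254.4−225.5)/(325.4−225.5) + 301 = 199·28.9/99.9 + 301 ≈ 358.57 → 359.
PM10: 44.4 ∈ [31.8, 110.5] ↔ index [51, 100].
51 + (44.4−31.8)·(100−51)/(110.5−31.8) = 51 + 12.6·49/78.7 ≈ 58.84, so AQI = 59.
SO₂: 430.42 lies in 156.84–459.81, so I_lo=51, I_hi=100, C_lo=156.84, C_hi=459.81.
(100−51)/(459.81−156.84) × (430.42−156.84) + 51 = 49/302.97 × 273.58 + 51 ≈ 95.25 → 95.
NO₂: 1136.78 ∈ [873.06, 1393.97] ↔ index [101, 150].
101 + (1136.78−873.06)·(150−101)/(1393.97−873.06) = 101 + 263.72·49/520.91 ≈ 125.81, so AQI = 126.
Sub-indices: PM2.5→359, PM10→59, SO₂→95, NO₂→126. Ranked high→low: 359, 126, 95, 59. Second-highest sub-index = 126.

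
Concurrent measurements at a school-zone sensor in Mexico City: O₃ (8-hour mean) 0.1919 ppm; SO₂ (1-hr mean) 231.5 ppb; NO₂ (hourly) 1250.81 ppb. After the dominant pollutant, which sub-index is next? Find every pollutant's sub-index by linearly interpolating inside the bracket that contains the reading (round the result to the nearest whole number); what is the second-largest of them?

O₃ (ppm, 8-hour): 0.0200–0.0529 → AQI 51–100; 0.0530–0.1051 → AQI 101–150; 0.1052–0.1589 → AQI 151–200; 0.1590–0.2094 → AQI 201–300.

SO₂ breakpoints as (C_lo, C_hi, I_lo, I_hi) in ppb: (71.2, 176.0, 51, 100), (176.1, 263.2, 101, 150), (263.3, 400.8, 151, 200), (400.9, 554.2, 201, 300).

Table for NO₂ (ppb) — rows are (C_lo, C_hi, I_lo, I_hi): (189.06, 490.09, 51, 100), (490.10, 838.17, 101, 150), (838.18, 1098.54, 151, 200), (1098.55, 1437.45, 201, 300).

O₃: 0.1919 lies in 0.1590–0.2094, so I_lo=201, I_hi=300, C_lo=0.1590, C_hi=0.2094.
(300−201)/(0.2094−0.1590) × (0.1919−0.1590) + 201 = 99/0.0504 × 0.0329 + 201 ≈ 265.63 → 266.
SO₂: 231.5 ∈ [176.1, 263.2] ↔ index [101, 150].
101 + (231.5−176.1)·(150−101)/(263.2−176.1) = 101 + 55.4·49/87.1 ≈ 132.17, so AQI = 132.
NO₂: 1250.81 ∈ [1098.55, 1437.45] ↔ index [201, 300].
201 + (1250.81−1098.55)·(300−201)/(1437.45−1098.55) = 201 + 152.26·99/338.90 ≈ 245.48, so AQI = 245.
Sub-indices: O₃→266, SO₂→132, NO₂→245. Ranked high→low: 266, 245, 132. Second-highest sub-index = 245.

245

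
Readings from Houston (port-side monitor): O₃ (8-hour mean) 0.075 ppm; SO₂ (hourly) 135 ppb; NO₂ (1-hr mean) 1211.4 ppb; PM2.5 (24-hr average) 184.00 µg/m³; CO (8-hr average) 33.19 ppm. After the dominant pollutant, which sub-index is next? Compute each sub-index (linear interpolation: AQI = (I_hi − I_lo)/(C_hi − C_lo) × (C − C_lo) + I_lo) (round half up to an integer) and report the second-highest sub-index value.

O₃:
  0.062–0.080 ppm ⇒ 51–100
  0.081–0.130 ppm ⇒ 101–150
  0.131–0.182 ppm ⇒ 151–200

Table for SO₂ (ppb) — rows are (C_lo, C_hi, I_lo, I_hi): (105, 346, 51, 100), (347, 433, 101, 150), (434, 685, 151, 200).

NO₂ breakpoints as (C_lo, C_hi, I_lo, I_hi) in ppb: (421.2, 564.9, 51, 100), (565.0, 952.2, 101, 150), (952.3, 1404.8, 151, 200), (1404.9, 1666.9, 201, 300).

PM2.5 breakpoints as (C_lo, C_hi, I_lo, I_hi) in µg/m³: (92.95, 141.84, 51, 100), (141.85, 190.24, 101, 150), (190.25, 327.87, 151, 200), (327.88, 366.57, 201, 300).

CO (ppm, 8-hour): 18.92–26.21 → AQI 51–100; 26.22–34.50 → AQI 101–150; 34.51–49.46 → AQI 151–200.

O₃ 0.075: bracket 0.062–0.080 → index 51–100; slope 49/0.018, offset 0.013.
AQI = 51 + 49/0.018·0.013 ≈ 86.39 ⇒ 86.
SO₂: 135 ∈ [105, 346] ↔ index [51, 100].
51 + (135−105)·(100−51)/(346−105) = 51 + 30·49/241 ≈ 57.10, so AQI = 57.
NO₂ 1211.4: bracket 952.3–1404.8 → index 151–200; slope 49/452.5, offset 259.1.
AQI = 151 + 49/452.5·259.1 ≈ 179.06 ⇒ 179.
PM2.5: 184.00 ∈ [141.85, 190.24] ↔ index [101, 150].
101 + (184.00−141.85)·(150−101)/(190.24−141.85) = 101 + 42.15·49/48.39 ≈ 143.68, so AQI = 144.
CO: 33.19 lies in 26.22–34.50, so I_lo=101, I_hi=150, C_lo=26.22, C_hi=34.50.
(150−101)/(34.50−26.22) × (33.19−26.22) + 101 = 49/8.28 × 6.97 + 101 ≈ 142.25 → 142.
Sub-indices: O₃→86, SO₂→57, NO₂→179, PM2.5→144, CO→142. Ranked high→low: 179, 144, 142, 86, 57. Second-highest sub-index = 144.

144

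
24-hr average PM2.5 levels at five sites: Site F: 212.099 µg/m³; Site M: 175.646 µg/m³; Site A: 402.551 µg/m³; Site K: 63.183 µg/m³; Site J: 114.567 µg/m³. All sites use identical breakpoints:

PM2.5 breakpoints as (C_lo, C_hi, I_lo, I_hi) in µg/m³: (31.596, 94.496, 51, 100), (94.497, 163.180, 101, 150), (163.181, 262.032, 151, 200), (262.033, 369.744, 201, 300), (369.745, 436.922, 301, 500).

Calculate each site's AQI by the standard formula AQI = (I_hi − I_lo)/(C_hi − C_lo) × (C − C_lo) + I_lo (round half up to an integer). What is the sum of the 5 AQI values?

Site F: 212.099 ∈ [163.181, 262.032] ↔ index [151, 200].
151 + (212.099−163.181)·(200−151)/(262.032−163.181) = 151 + 48.918·49/98.851 ≈ 175.25, so AQI = 175.
Site M: 175.646 ∈ [163.181, 262.032] ↔ index [151, 200].
151 + (175.646−163.181)·(200−151)/(262.032−163.181) = 151 + 12.465·49/98.851 ≈ 157.18, so AQI = 157.
Site A: 402.551 lies in 369.745–436.922, so I_lo=301, I_hi=500, C_lo=369.745, C_hi=436.922.
(500−301)/(436.922−369.745) × (402.551−369.745) + 301 = 199/67.177 × 32.806 + 301 ≈ 398.18 → 398.
Site K: 63.183 ∈ [31.596, 94.496] ↔ index [51, 100].
51 + (63.183−31.596)·(100−51)/(94.496−31.596) = 51 + 31.587·49/62.900 ≈ 75.61, so AQI = 76.
Site J: 114.567 lies in 94.497–163.180, so I_lo=101, I_hi=150, C_lo=94.497, C_hi=163.180.
(150−101)/(163.180−94.497) × (114.567−94.497) + 101 = 49/68.683 × 20.070 + 101 ≈ 115.32 → 115.
AQIs: Site F=175, Site M=157, Site A=398, Site K=76, Site J=115. Sum = 175 + 157 + 398 + 76 + 115 = 921.

921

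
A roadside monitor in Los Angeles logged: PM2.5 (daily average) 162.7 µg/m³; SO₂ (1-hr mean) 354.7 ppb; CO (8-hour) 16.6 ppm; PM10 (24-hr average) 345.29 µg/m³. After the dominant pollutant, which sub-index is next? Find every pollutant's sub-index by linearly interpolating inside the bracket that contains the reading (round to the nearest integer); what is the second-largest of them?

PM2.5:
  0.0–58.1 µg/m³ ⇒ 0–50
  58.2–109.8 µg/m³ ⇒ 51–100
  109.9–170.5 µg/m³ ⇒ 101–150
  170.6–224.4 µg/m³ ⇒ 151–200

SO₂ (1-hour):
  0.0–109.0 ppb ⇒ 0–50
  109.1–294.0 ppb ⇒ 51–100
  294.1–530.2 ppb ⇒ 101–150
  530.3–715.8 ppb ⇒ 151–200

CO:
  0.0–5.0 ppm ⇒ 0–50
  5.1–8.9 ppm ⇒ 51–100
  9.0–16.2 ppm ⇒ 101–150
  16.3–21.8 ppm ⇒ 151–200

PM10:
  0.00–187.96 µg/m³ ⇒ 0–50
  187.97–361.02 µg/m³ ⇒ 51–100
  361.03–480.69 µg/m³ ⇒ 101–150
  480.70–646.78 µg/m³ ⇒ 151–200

144

PM2.5: row 109.9–170.5 (AQI 101–150). (150−101)·(162.7−109.9)/(170.5−109.9) + 101 = 49·52.8/60.6 + 101 ≈ 143.69 → 144.
SO₂: row 294.1–530.2 (AQI 101–150). (150−101)·(354.7−294.1)/(530.2−294.1) + 101 = 49·60.6/236.1 + 101 ≈ 113.58 → 114.
CO: row 16.3–21.8 (AQI 151–200). (200−151)·(16.6−16.3)/(21.8−16.3) + 151 = 49·0.3/5.5 + 151 ≈ 153.67 → 154.
PM10: row 187.97–361.02 (AQI 51–100). (100−51)·(345.29−187.97)/(361.02−187.97) + 51 = 49·157.32/173.05 + 51 ≈ 95.55 → 96.
Sub-indices: PM2.5→144, SO₂→114, CO→154, PM10→96. Ranked high→low: 154, 144, 114, 96. Second-highest sub-index = 144.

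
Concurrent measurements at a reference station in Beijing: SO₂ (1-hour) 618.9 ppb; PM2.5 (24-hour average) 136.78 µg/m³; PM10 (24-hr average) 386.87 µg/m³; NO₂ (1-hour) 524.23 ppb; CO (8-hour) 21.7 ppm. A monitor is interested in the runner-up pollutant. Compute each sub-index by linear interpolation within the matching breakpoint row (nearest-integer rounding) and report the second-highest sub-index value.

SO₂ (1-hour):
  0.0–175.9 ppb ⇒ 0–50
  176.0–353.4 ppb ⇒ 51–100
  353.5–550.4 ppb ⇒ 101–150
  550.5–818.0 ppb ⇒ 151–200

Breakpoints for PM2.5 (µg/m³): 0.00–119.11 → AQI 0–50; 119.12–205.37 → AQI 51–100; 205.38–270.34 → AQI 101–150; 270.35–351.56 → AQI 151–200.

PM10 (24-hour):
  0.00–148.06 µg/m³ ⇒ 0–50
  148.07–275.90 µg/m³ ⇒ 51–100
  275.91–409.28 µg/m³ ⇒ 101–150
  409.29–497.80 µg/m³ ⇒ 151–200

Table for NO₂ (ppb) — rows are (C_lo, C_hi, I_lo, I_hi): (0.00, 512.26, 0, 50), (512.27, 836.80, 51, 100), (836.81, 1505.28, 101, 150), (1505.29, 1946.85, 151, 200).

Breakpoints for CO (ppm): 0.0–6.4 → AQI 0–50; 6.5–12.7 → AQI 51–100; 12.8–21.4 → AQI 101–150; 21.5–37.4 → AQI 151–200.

SO₂: 618.9 ∈ [550.5, 818.0] ↔ index [151, 200].
151 + (618.9−550.5)·(200−151)/(818.0−550.5) = 151 + 68.4·49/267.5 ≈ 163.53, so AQI = 164.
PM2.5: row 119.12–205.37 (AQI 51–100). (100−51)·(136.78−119.12)/(205.37−119.12) + 51 = 49·17.66/86.25 + 51 ≈ 61.03 → 61.
PM10: row 275.91–409.28 (AQI 101–150). (150−101)·(386.87−275.91)/(409.28−275.91) + 101 = 49·110.96/133.37 + 101 ≈ 141.77 → 142.
NO₂: 524.23 ∈ [512.27, 836.80] ↔ index [51, 100].
51 + (524.23−512.27)·(100−51)/(836.80−512.27) = 51 + 11.96·49/324.53 ≈ 52.81, so AQI = 53.
CO: 21.7 lies in 21.5–37.4, so I_lo=151, I_hi=200, C_lo=21.5, C_hi=37.4.
(200−151)/(37.4−21.5) × (21.7−21.5) + 151 = 49/15.9 × 0.2 + 151 ≈ 151.62 → 152.
Sub-indices: SO₂→164, PM2.5→61, PM10→142, NO₂→53, CO→152. Ranked high→low: 164, 152, 142, 61, 53. Second-highest sub-index = 152.

152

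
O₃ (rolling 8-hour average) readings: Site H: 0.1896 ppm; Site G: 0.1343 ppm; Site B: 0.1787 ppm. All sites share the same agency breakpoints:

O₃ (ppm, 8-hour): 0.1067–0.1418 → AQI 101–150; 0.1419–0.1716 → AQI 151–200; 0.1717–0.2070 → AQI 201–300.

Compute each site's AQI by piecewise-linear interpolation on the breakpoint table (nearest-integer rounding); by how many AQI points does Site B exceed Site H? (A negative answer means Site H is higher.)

-30

Site H: row 0.1717–0.2070 (AQI 201–300). (300−201)·(0.1896−0.1717)/(0.2070−0.1717) + 201 = 99·0.0179/0.0353 + 201 ≈ 251.20 → 251.
Site G: 0.1343 lies in 0.1067–0.1418, so I_lo=101, I_hi=150, C_lo=0.1067, C_hi=0.1418.
(150−101)/(0.1418−0.1067) × (0.1343−0.1067) + 101 = 49/0.0351 × 0.0276 + 101 ≈ 139.53 → 140.
Site B: row 0.1717–0.2070 (AQI 201–300). (300−201)·(0.1787−0.1717)/(0.2070−0.1717) + 201 = 99·0.0070/0.0353 + 201 ≈ 220.63 → 221.
AQIs: Site H=251, Site G=140, Site B=221. Site B (221) − Site H (251) = -30.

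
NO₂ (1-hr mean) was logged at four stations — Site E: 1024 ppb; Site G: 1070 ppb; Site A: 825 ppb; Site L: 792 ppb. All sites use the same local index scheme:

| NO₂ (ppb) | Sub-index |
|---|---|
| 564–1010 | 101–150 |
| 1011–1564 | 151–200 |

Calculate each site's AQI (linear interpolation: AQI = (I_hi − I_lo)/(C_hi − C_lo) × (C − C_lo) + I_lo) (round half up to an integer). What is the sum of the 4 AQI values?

564

Site E: 1024 ∈ [1011, 1564] ↔ index [151, 200].
151 + (1024−1011)·(200−151)/(1564−1011) = 151 + 13·49/553 ≈ 152.15, so AQI = 152.
Site G: row 1011–1564 (AQI 151–200). (200−151)·(1070−1011)/(1564−1011) + 151 = 49·59/553 + 151 ≈ 156.23 → 156.
Site A 825: bracket 564–1010 → index 101–150; slope 49/446, offset 261.
AQI = 101 + 49/446·261 ≈ 129.67 ⇒ 130.
Site L: row 564–1010 (AQI 101–150). (150−101)·(792−564)/(1010−564) + 101 = 49·228/446 + 101 ≈ 126.05 → 126.
AQIs: Site E=152, Site G=156, Site A=130, Site L=126. Sum = 152 + 156 + 130 + 126 = 564.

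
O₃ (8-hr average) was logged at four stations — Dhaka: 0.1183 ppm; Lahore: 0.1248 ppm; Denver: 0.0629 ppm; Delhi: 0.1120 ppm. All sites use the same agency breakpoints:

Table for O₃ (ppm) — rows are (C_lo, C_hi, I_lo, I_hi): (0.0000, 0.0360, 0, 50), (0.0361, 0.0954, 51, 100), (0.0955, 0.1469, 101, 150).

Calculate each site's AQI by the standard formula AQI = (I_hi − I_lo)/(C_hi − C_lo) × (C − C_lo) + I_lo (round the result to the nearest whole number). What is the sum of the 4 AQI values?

Dhaka: 0.1183 lies in 0.0955–0.1469, so I_lo=101, I_hi=150, C_lo=0.0955, C_hi=0.1469.
(150−101)/(0.1469−0.0955) × (0.1183−0.0955) + 101 = 49/0.0514 × 0.0228 + 101 ≈ 122.74 → 123.
Lahore 0.1248: bracket 0.0955–0.1469 → index 101–150; slope 49/0.0514, offset 0.0293.
AQI = 101 + 49/0.0514·0.0293 ≈ 128.93 ⇒ 129.
Denver: 0.0629 lies in 0.0361–0.0954, so I_lo=51, I_hi=100, C_lo=0.0361, C_hi=0.0954.
(100−51)/(0.0954−0.0361) × (0.0629−0.0361) + 51 = 49/0.0593 × 0.0268 + 51 ≈ 73.15 → 73.
Delhi: row 0.0955–0.1469 (AQI 101–150). (150−101)·(0.1120−0.0955)/(0.1469−0.0955) + 101 = 49·0.0165/0.0514 + 101 ≈ 116.73 → 117.
AQIs: Dhaka=123, Lahore=129, Denver=73, Delhi=117. Sum = 123 + 129 + 73 + 117 = 442.

442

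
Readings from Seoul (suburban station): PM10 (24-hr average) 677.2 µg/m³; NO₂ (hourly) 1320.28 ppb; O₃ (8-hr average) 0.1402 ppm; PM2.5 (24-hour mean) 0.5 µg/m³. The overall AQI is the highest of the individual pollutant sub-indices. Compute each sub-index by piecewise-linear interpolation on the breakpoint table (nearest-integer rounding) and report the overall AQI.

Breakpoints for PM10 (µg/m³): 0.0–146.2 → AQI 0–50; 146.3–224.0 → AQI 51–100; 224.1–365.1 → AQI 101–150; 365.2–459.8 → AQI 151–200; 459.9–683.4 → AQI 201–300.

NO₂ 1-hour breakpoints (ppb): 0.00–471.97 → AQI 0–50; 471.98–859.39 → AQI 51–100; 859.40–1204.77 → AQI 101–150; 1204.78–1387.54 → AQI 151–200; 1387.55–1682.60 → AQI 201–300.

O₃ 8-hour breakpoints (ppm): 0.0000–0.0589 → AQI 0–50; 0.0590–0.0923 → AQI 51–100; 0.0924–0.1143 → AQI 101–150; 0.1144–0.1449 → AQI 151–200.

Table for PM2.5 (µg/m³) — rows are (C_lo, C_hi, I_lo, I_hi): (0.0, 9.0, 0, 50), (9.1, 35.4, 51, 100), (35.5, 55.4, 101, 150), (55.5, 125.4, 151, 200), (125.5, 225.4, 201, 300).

PM10: 677.2 ∈ [459.9, 683.4] ↔ index [201, 300].
201 + (677.2−459.9)·(300−201)/(683.4−459.9) = 201 + 217.3·99/223.5 ≈ 297.25, so AQI = 297.
NO₂: row 1204.78–1387.54 (AQI 151–200). (200−151)·(1320.28−1204.78)/(1387.54−1204.78) + 151 = 49·115.50/182.76 + 151 ≈ 181.97 → 182.
O₃ 0.1402: bracket 0.1144–0.1449 → index 151–200; slope 49/0.0305, offset 0.0258.
AQI = 151 + 49/0.0305·0.0258 ≈ 192.45 ⇒ 192.
PM2.5: 0.5 ∈ [0.0, 9.0] ↔ index [0, 50].
0 + (0.5−0.0)·(50−0)/(9.0−0.0) = 0 + 0.5·50/9.0 ≈ 2.78, so AQI = 3.
Sub-indices: PM10→297, NO₂→182, O₃→192, PM2.5→3. Overall AQI = max = 297; dominant pollutant is PM10.

297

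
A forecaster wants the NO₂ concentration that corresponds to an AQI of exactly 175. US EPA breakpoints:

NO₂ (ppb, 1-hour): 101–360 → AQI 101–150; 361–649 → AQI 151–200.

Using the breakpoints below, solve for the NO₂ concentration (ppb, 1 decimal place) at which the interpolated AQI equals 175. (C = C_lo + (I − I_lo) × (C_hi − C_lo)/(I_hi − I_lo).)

AQI 175 lies in the 151–200 band, which corresponds to 361–649 ppb.
C = 361 + (175−151)×(649−361)/(200−151) = 361 + 24×288/49 ≈ 502.061 ppb → 502.1 ppb to 1 dp.

502.1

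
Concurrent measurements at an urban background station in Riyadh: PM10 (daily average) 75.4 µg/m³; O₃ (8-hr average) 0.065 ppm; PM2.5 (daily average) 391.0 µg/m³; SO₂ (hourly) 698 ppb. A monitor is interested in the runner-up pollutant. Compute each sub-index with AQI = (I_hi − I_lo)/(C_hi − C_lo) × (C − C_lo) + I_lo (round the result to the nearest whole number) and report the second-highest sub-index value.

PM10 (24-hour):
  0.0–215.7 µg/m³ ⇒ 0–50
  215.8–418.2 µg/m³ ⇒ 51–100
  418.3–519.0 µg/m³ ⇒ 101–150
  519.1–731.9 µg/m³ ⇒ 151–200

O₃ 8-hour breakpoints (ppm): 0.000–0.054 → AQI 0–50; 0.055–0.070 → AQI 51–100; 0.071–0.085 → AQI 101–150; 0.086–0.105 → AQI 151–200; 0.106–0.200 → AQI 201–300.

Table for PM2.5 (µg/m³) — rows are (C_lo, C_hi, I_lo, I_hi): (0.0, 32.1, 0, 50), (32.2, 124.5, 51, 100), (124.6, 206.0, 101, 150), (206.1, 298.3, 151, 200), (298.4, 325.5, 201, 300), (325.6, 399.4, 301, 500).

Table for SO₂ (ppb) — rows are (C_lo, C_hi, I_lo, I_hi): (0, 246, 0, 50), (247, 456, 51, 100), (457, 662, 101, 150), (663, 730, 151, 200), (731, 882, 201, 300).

177

PM10 75.4: bracket 0.0–215.7 → index 0–50; slope 50/215.7, offset 75.4.
AQI = 0 + 50/215.7·75.4 ≈ 17.48 ⇒ 17.
O₃: row 0.055–0.070 (AQI 51–100). (100−51)·(0.065−0.055)/(0.070−0.055) + 51 = 49·0.010/0.015 + 51 ≈ 83.67 → 84.
PM2.5: 391.0 lies in 325.6–399.4, so I_lo=301, I_hi=500, C_lo=325.6, C_hi=399.4.
(500−301)/(399.4−325.6) × (391.0−325.6) + 301 = 199/73.8 × 65.4 + 301 ≈ 477.35 → 477.
SO₂ 698: bracket 663–730 → index 151–200; slope 49/67, offset 35.
AQI = 151 + 49/67·35 ≈ 176.60 ⇒ 177.
Sub-indices: PM10→17, O₃→84, PM2.5→477, SO₂→177. Ranked high→low: 477, 177, 84, 17. Second-highest sub-index = 177.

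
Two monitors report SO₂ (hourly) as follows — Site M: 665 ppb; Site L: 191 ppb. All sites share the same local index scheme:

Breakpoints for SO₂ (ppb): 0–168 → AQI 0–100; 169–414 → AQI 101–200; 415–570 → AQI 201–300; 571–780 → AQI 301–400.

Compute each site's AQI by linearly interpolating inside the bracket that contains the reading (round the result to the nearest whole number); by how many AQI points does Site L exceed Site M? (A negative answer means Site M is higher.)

Site M: 665 lies in 571–780, so I_lo=301, I_hi=400, C_lo=571, C_hi=780.
(400−301)/(780−571) × (665−571) + 301 = 99/209 × 94 + 301 ≈ 345.53 → 346.
Site L: 191 lies in 169–414, so I_lo=101, I_hi=200, C_lo=169, C_hi=414.
(200−101)/(414−169) × (191−169) + 101 = 99/245 × 22 + 101 ≈ 109.89 → 110.
AQIs: Site M=346, Site L=110. Site L (110) − Site M (346) = -236.

-236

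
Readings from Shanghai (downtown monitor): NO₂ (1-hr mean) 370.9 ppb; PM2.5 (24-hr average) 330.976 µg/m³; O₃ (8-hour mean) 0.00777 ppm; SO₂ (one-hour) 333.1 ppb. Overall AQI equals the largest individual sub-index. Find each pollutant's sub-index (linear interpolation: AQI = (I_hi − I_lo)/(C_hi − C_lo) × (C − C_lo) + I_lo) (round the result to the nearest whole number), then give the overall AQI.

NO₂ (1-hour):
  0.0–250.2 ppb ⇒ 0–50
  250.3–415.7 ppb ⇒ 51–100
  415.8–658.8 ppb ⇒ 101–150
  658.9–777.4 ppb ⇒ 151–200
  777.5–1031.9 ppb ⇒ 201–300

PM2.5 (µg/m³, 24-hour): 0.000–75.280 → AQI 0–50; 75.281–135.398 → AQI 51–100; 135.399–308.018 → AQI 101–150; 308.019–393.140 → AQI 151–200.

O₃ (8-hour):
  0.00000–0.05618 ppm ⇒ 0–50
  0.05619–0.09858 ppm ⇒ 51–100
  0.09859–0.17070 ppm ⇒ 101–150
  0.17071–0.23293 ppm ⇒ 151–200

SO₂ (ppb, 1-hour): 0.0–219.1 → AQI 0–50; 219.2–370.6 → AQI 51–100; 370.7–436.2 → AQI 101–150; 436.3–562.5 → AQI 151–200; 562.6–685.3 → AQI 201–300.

164

NO₂: row 250.3–415.7 (AQI 51–100). (100−51)·(370.9−250.3)/(415.7−250.3) + 51 = 49·120.6/165.4 + 51 ≈ 86.73 → 87.
PM2.5: 330.976 lies in 308.019–393.140, so I_lo=151, I_hi=200, C_lo=308.019, C_hi=393.140.
(200−151)/(393.140−308.019) × (330.976−308.019) + 151 = 49/85.121 × 22.957 + 151 ≈ 164.22 → 164.
O₃: 0.00777 lies in 0.00000–0.05618, so I_lo=0, I_hi=50, C_lo=0.00000, C_hi=0.05618.
(50−0)/(0.05618−0.00000) × (0.00777−0.00000) + 0 = 50/0.05618 × 0.00777 + 0 ≈ 6.92 → 7.
SO₂: 333.1 lies in 219.2–370.6, so I_lo=51, I_hi=100, C_lo=219.2, C_hi=370.6.
(100−51)/(370.6−219.2) × (333.1−219.2) + 51 = 49/151.4 × 113.9 + 51 ≈ 87.86 → 88.
Sub-indices: NO₂→87, PM2.5→164, O₃→7, SO₂→88. Overall AQI = max = 164; dominant pollutant is PM2.5.
AQI 164: Unhealthy.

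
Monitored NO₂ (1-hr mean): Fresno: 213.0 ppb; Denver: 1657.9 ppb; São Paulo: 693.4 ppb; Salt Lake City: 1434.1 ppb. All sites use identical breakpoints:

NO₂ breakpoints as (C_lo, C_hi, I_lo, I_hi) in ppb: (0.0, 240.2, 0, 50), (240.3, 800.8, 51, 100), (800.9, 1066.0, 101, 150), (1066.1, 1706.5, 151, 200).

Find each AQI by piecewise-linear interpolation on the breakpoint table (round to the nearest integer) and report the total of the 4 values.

510

Fresno: row 0.0–240.2 (AQI 0–50). (50−0)·(213.0−0.0)/(240.2−0.0) + 0 = 50·213.0/240.2 + 0 ≈ 44.34 → 44.
Denver 1657.9: bracket 1066.1–1706.5 → index 151–200; slope 49/640.4, offset 591.8.
AQI = 151 + 49/640.4·591.8 ≈ 196.28 ⇒ 196.
São Paulo 693.4: bracket 240.3–800.8 → index 51–100; slope 49/560.5, offset 453.1.
AQI = 51 + 49/560.5·453.1 ≈ 90.61 ⇒ 91.
Salt Lake City: 1434.1 lies in 1066.1–1706.5, so I_lo=151, I_hi=200, C_lo=1066.1, C_hi=1706.5.
(200−151)/(1706.5−1066.1) × (1434.1−1066.1) + 151 = 49/640.4 × 368.0 + 151 ≈ 179.16 → 179.
AQIs: Fresno=44, Denver=196, São Paulo=91, Salt Lake City=179. Sum = 44 + 196 + 91 + 179 = 510.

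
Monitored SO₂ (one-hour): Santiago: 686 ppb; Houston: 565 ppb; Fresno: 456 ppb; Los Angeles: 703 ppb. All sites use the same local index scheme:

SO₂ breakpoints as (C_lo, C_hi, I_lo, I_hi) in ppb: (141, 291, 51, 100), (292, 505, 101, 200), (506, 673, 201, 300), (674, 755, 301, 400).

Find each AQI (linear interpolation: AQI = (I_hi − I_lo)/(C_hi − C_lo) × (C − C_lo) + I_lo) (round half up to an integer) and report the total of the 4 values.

1065

Santiago 686: bracket 674–755 → index 301–400; slope 99/81, offset 12.
AQI = 301 + 99/81·12 ≈ 315.67 ⇒ 316.
Houston: 565 ∈ [506, 673] ↔ index [201, 300].
201 + (565−506)·(300−201)/(673−506) = 201 + 59·99/167 ≈ 235.98, so AQI = 236.
Fresno: 456 lies in 292–505, so I_lo=101, I_hi=200, C_lo=292, C_hi=505.
(200−101)/(505−292) × (456−292) + 101 = 99/213 × 164 + 101 ≈ 177.23 → 177.
Los Angeles: 703 ∈ [674, 755] ↔ index [301, 400].
301 + (703−674)·(400−301)/(755−674) = 301 + 29·99/81 ≈ 336.44, so AQI = 336.
AQIs: Santiago=316, Houston=236, Fresno=177, Los Angeles=336. Sum = 316 + 236 + 177 + 336 = 1065.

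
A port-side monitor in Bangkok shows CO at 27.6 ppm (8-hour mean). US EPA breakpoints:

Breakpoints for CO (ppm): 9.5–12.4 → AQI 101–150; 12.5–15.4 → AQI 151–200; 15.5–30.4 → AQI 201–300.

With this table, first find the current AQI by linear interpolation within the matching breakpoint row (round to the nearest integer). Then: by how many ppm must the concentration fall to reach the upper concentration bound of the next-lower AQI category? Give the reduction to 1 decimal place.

12.2

CO: 27.6 ∈ [15.5, 30.4] ↔ index [201, 300].
201 + (27.6−15.5)·(300−201)/(30.4−15.5) = 201 + 12.1·99/14.9 ≈ 281.40, so AQI = 281.
Current AQI 281 is in the Very Unhealthy range (201–300). The next-lower category tops out at AQI 200, whose upper concentration bound is 15.4 ppm.
Reduction needed = 27.6 − 15.4 = 12.2 ppm.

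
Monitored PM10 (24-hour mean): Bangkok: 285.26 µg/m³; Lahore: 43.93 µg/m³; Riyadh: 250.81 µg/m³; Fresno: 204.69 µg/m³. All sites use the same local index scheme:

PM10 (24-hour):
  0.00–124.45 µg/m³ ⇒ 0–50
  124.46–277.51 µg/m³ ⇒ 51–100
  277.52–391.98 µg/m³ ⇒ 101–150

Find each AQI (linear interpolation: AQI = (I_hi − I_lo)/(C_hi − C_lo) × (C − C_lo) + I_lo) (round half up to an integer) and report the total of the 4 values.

Bangkok: 285.26 ∈ [277.52, 391.98] ↔ index [101, 150].
101 + (285.26−277.52)·(150−101)/(391.98−277.52) = 101 + 7.74·49/114.46 ≈ 104.31, so AQI = 104.
Lahore: 43.93 ∈ [0.00, 124.45] ↔ index [0, 50].
0 + (43.93−0.00)·(50−0)/(124.45−0.00) = 0 + 43.93·50/124.45 ≈ 17.65, so AQI = 18.
Riyadh: row 124.46–277.51 (AQI 51–100). (100−51)·(250.81−124.46)/(277.51−124.46) + 51 = 49·126.35/153.05 + 51 ≈ 91.45 → 91.
Fresno 204.69: bracket 124.46–277.51 → index 51–100; slope 49/153.05, offset 80.23.
AQI = 51 + 49/153.05·80.23 ≈ 76.69 ⇒ 77.
AQIs: Bangkok=104, Lahore=18, Riyadh=91, Fresno=77. Sum = 104 + 18 + 91 + 77 = 290.

290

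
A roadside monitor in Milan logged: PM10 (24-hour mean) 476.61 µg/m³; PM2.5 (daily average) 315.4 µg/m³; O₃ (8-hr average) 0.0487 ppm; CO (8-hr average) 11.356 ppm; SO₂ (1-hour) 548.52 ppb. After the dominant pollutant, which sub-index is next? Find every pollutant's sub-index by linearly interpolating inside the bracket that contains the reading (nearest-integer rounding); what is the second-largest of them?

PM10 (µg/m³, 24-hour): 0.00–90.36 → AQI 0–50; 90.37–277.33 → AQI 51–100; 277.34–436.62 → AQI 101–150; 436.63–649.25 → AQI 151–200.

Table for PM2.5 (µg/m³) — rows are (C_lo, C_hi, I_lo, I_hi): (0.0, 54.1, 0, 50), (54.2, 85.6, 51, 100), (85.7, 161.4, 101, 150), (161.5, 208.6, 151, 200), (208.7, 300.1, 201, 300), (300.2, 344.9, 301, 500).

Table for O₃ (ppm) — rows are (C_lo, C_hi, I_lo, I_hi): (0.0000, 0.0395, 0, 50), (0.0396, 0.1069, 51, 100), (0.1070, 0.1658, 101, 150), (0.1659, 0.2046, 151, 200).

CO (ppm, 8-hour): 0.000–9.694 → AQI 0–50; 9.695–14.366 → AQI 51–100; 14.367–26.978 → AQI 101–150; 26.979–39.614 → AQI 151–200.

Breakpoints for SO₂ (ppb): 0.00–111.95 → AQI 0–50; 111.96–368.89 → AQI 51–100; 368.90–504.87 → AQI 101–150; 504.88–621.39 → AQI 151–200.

169

PM10: 476.61 lies in 436.63–649.25, so I_lo=151, I_hi=200, C_lo=436.63, C_hi=649.25.
(200−151)/(649.25−436.63) × (476.61−436.63) + 151 = 49/212.62 × 39.98 + 151 ≈ 160.21 → 160.
PM2.5: row 300.2–344.9 (AQI 301–500). (500−301)·(315.4−300.2)/(344.9−300.2) + 301 = 199·15.2/44.7 + 301 ≈ 368.67 → 369.
O₃ 0.0487: bracket 0.0396–0.1069 → index 51–100; slope 49/0.0673, offset 0.0091.
AQI = 51 + 49/0.0673·0.0091 ≈ 57.63 ⇒ 58.
CO: 11.356 lies in 9.695–14.366, so I_lo=51, I_hi=100, C_lo=9.695, C_hi=14.366.
(100−51)/(14.366−9.695) × (11.356−9.695) + 51 = 49/4.671 × 1.661 + 51 ≈ 68.42 → 68.
SO₂: 548.52 ∈ [504.88, 621.39] ↔ index [151, 200].
151 + (548.52−504.88)·(200−151)/(621.39−504.88) = 151 + 43.64·49/116.51 ≈ 169.35, so AQI = 169.
Sub-indices: PM10→160, PM2.5→369, O₃→58, CO→68, SO₂→169. Ranked high→low: 369, 169, 160, 68, 58. Second-highest sub-index = 169.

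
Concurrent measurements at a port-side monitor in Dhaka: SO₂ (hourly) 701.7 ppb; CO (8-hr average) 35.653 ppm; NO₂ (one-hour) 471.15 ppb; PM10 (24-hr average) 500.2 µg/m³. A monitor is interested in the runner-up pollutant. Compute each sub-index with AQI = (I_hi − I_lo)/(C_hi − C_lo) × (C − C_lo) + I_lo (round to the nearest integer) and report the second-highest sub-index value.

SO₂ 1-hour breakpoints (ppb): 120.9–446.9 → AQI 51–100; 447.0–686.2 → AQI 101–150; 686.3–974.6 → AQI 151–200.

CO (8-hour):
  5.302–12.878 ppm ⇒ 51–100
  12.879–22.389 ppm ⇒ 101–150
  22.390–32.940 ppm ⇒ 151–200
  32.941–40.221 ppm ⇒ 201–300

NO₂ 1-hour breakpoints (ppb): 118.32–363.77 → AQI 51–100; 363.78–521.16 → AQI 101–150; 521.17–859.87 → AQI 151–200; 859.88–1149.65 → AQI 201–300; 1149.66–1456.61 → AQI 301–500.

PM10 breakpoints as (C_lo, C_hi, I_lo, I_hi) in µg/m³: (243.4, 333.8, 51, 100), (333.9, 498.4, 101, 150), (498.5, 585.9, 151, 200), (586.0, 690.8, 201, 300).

SO₂: 701.7 lies in 686.3–974.6, so I_lo=151, I_hi=200, C_lo=686.3, C_hi=974.6.
(200−151)/(974.6−686.3) × (701.7−686.3) + 151 = 49/288.3 × 15.4 + 151 ≈ 153.62 → 154.
CO 35.653: bracket 32.941–40.221 → index 201–300; slope 99/7.280, offset 2.712.
AQI = 201 + 99/7.280·2.712 ≈ 237.88 ⇒ 238.
NO₂: row 363.78–521.16 (AQI 101–150). (150−101)·(471.15−363.78)/(521.16−363.78) + 101 = 49·107.37/157.38 + 101 ≈ 134.43 → 134.
PM10: 500.2 lies in 498.5–585.9, so I_lo=151, I_hi=200, C_lo=498.5, C_hi=585.9.
(200−151)/(585.9−498.5) × (500.2−498.5) + 151 = 49/87.4 × 1.7 + 151 ≈ 151.95 → 152.
Sub-indices: SO₂→154, CO→238, NO₂→134, PM10→152. Ranked high→low: 238, 154, 152, 134. Second-highest sub-index = 154.

154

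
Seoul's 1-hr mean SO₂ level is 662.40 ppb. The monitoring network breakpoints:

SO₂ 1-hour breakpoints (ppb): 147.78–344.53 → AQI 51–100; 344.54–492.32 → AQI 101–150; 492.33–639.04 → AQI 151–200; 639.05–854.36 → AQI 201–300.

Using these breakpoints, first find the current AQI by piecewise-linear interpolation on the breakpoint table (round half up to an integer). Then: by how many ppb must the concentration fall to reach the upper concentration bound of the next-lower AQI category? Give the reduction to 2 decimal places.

SO₂: 662.40 lies in 639.05–854.36, so I_lo=201, I_hi=300, C_lo=639.05, C_hi=854.36.
(300−201)/(854.36−639.05) × (662.40−639.05) + 201 = 99/215.31 × 23.35 + 201 ≈ 211.74 → 212.
Current AQI 212 is in the Very Unhealthy range (201–300). The next-lower category tops out at AQI 200, whose upper concentration bound is 639.04 ppb.
Reduction needed = 662.40 − 639.04 = 23.36 ppb.

23.36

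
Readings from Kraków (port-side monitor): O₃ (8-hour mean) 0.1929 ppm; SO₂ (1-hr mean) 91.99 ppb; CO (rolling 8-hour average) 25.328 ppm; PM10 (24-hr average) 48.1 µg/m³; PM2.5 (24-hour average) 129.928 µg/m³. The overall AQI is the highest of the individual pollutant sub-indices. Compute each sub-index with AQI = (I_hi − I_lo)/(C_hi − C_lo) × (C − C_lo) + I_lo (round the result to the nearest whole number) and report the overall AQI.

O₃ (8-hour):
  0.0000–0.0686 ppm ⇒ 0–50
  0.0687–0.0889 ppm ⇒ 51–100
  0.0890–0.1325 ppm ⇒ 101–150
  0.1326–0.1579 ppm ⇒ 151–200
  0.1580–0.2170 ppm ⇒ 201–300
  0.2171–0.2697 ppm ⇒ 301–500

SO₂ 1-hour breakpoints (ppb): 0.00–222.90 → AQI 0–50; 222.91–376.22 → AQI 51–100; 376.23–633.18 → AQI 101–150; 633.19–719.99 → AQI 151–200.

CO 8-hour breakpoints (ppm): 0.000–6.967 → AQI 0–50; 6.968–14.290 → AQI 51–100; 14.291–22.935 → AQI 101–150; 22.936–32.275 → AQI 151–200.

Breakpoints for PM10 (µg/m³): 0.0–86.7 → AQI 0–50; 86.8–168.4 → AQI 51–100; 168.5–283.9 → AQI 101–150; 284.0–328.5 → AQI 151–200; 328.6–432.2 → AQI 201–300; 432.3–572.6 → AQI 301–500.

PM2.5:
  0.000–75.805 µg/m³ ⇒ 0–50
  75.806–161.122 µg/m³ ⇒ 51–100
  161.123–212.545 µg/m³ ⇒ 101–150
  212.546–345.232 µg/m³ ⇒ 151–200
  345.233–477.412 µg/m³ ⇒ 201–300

260

O₃: row 0.1580–0.2170 (AQI 201–300). (300−201)·(0.1929−0.1580)/(0.2170−0.1580) + 201 = 99·0.0349/0.0590 + 201 ≈ 259.56 → 260.
SO₂: 91.99 lies in 0.00–222.90, so I_lo=0, I_hi=50, C_lo=0.00, C_hi=222.90.
(50−0)/(222.90−0.00) × (91.99−0.00) + 0 = 50/222.90 × 91.99 + 0 ≈ 20.63 → 21.
CO: 25.328 ∈ [22.936, 32.275] ↔ index [151, 200].
151 + (25.328−22.936)·(200−151)/(32.275−22.936) = 151 + 2.392·49/9.339 ≈ 163.55, so AQI = 164.
PM10: 48.1 lies in 0.0–86.7, so I_lo=0, I_hi=50, C_lo=0.0, C_hi=86.7.
(50−0)/(86.7−0.0) × (48.1−0.0) + 0 = 50/86.7 × 48.1 + 0 ≈ 27.74 → 28.
PM2.5: row 75.806–161.122 (AQI 51–100). (100−51)·(129.928−75.806)/(161.122−75.806) + 51 = 49·54.122/85.316 + 51 ≈ 82.08 → 82.
Sub-indices: O₃→260, SO₂→21, CO→164, PM10→28, PM2.5→82. Overall AQI = max = 260; dominant pollutant is O₃.
AQI 260: Very Unhealthy.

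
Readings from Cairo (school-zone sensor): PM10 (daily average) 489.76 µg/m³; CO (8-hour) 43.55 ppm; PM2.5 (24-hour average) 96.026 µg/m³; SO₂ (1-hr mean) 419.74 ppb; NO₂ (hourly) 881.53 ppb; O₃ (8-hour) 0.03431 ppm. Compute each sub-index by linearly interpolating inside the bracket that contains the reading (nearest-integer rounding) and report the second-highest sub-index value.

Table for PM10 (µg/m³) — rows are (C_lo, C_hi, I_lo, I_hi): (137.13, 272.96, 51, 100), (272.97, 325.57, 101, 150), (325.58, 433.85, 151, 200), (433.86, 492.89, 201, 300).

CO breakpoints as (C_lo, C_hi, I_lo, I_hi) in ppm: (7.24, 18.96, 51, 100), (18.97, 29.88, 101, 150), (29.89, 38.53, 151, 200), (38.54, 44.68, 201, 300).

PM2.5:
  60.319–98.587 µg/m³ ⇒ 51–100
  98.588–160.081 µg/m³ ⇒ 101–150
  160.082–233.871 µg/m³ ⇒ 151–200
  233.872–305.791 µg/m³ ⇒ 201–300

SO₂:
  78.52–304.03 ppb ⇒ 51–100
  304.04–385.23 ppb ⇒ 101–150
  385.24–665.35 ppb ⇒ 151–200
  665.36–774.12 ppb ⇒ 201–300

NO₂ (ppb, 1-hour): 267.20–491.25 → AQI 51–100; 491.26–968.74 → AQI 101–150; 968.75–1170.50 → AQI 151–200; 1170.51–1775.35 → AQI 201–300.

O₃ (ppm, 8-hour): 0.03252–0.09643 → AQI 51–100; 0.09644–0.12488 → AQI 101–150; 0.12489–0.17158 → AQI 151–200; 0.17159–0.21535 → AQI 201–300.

282

PM10: 489.76 ∈ [433.86, 492.89] ↔ index [201, 300].
201 + (489.76−433.86)·(300−201)/(492.89−433.86) = 201 + 55.90·99/59.03 ≈ 294.75, so AQI = 295.
CO: 43.55 lies in 38.54–44.68, so I_lo=201, I_hi=300, C_lo=38.54, C_hi=44.68.
(300−201)/(44.68−38.54) × (43.55−38.54) + 201 = 99/6.14 × 5.01 + 201 ≈ 281.78 → 282.
PM2.5: row 60.319–98.587 (AQI 51–100). (100−51)·(96.026−60.319)/(98.587−60.319) + 51 = 49·35.707/38.268 + 51 ≈ 96.72 → 97.
SO₂: row 385.24–665.35 (AQI 151–200). (200−151)·(419.74−385.24)/(665.35−385.24) + 151 = 49·34.50/280.11 + 151 ≈ 157.04 → 157.
NO₂: row 491.26–968.74 (AQI 101–150). (150−101)·(881.53−491.26)/(968.74−491.26) + 101 = 49·390.27/477.48 + 101 ≈ 141.05 → 141.
O₃: row 0.03252–0.09643 (AQI 51–100). (100−51)·(0.03431−0.03252)/(0.09643−0.03252) + 51 = 49·0.00179/0.06391 + 51 ≈ 52.37 → 52.
Sub-indices: PM10→295, CO→282, PM2.5→97, SO₂→157, NO₂→141, O₃→52. Ranked high→low: 295, 282, 157, 141, 97, 52. Second-highest sub-index = 282.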